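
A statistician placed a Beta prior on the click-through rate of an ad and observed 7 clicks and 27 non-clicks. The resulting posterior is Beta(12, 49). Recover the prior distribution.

Beta is conjugate to the binomial likelihood: posterior = Beta(a+s, b+f).
So a = 12 − 7 = 5 and b = 49 − 27 = 22.

Beta(5, 22)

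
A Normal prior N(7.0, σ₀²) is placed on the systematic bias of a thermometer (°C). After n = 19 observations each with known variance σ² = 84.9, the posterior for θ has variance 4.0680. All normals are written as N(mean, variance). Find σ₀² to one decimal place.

Posterior precision equals prior precision plus data precision: 1/σ_n² = 1/σ₀² + n/σ².
So 1/σ₀² = 1/4.0680 − 19/84.9 = 0.245821 − 0.223793 = 0.022028.
Hence σ₀² = 1/0.022028 ≈ 45.4.

σ₀² = 45.4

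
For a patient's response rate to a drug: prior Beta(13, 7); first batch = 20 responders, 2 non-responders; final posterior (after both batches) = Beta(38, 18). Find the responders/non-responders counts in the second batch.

5 responders and 9 non-responders

Sequential conjugate updates are equivalent to a single update on the pooled data, so total successes = posterior α − prior α and total failures = posterior β − prior β.
Total across both batches: 38−13=25 responders, 18−7=11 non-responders.
Subtract the first batch: 25−20=5 responders and 11−2=9 non-responders.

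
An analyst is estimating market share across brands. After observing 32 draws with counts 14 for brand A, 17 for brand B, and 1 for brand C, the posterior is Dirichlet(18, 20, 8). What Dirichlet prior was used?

Dirichlet(4, 3, 7)

For a Dirichlet(α) prior with multinomial counts c, the posterior is Dirichlet(α + c) componentwise.
Subtract each count from the matching posterior parameter: 18−14=4, 20−17=3, 8−1=7.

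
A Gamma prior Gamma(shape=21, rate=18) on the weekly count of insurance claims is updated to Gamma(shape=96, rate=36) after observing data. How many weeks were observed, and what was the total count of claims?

Gamma–Poisson conjugacy: posterior shape = α + Σxᵢ, posterior rate = β + n.
Matching: Σxᵢ = 96 − 21 = 75 and n = 36 − 18 = 18.

n = 18 weeks with total 75 claims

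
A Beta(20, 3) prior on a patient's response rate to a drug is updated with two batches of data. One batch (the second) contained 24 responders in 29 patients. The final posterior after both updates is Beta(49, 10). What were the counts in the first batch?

Because Beta–binomial updating is additive in the counts, the combined data contributed (α_post−α_prior, β_post−β_prior) successes and failures.
Total across both batches: 49−20=29 responders, 10−3=7 non-responders.
Subtract the second batch: 29−24=5 responders and 7−5=2 non-responders.

5 responders and 2 non-responders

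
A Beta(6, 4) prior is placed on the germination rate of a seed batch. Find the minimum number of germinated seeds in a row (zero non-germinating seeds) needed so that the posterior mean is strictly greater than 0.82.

k = 13

After k germinated seeds and 0 non-germinating seeds the posterior is Beta(6+k, 4), with mean (6+k)/(6+4+k).
Set (6+k)/(10+k) > 0.82 and solve: k > (0.82·10 − 6)/(1 − 0.82) = 12.222.
The smallest integer exceeding 12.222 is 13.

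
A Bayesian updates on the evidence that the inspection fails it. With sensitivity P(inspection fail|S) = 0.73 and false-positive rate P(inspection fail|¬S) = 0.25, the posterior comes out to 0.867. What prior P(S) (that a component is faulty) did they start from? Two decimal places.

P(S) = 0.69

In odds form, posterior odds = prior odds × likelihood ratio, so prior odds = posterior odds ÷ LR.
Posterior odds = 0.867/(1−0.867) = 6.5188. LR = 0.73/0.25 = 2.9200.
Prior odds = 6.5188/2.9200 = 2.2325, so P(S) = 2.2325/(1+2.2325) ≈ 0.69.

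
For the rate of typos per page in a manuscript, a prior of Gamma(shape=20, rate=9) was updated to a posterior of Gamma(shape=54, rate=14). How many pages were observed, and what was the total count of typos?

n = 5 pages with total 34 typos

Gamma–Poisson conjugacy: posterior shape = α + Σxᵢ, posterior rate = β + n.
Matching: Σxᵢ = 54 − 20 = 34 and n = 14 − 9 = 5.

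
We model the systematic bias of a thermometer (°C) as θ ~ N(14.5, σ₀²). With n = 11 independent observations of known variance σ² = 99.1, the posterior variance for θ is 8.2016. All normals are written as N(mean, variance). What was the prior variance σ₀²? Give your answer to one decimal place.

σ₀² = 91.5

For the Normal–Normal model with known σ², precisions add: τ_n = τ₀ + n/σ².
So 1/σ₀² = 1/8.2016 − 11/99.1 = 0.121927 − 0.110999 = 0.010928.
Hence σ₀² = 1/0.010928 ≈ 91.5.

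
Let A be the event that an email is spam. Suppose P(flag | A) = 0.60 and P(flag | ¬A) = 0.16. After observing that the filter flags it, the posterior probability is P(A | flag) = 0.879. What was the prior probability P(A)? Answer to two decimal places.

P(A) = 0.66

Bayes' rule in odds form gives O(A|E) = O(A)·[P(E|A)/P(E|¬A)], hence O(A) = O(A|E)/LR.
Posterior odds = 0.879/(1−0.879) = 7.2645. LR = 0.60/0.16 = 3.7500.
Prior odds = 7.2645/3.7500 = 1.9372, so P(A) = 1.9372/(1+1.9372) ≈ 0.66.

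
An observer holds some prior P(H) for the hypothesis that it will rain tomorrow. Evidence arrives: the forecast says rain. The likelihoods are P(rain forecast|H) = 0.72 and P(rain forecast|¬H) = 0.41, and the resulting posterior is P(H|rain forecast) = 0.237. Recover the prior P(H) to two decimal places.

P(H) = 0.15

Bayes' rule in odds form gives O(H|E) = O(H)·[P(E|H)/P(E|¬H)], hence O(H) = O(H|E)/LR.
Posterior odds = 0.237/(1−0.237) = 0.3106. LR = 0.72/0.41 = 1.7561.
Prior odds = 0.3106/1.7561 = 0.1769, so P(H) = 0.1769/(1+0.1769) ≈ 0.15.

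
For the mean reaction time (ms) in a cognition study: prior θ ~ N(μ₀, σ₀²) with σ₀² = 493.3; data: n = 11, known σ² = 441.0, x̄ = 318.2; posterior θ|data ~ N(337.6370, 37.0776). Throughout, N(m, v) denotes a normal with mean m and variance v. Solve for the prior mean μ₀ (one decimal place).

μ₀ = 576.8

The posterior mean is a precision-weighted average: μ_n = (τ₀μ₀ + τ_data·x̄)/(τ₀+τ_data), with τ₀=1/σ₀² and τ_data=n/σ².
Here τ₀ = 1/493.3 = 0.002027 and τ_data = 11/441.0 = 0.024943, so τ_n = 0.026970.
Rearranging for μ₀: μ₀ = (μ_n·τ_n − τ_data·x̄)/τ₀ = (337.6370·0.026970 − 0.024943·318.2) / 0.002027 = 1.169207/0.002027 ≈ 576.8.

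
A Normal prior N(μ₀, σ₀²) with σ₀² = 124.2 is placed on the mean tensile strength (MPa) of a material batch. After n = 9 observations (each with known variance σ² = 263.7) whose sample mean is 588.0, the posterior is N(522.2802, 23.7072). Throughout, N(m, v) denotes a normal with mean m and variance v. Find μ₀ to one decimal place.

With known observation variance, the Normal–Normal posterior has precision τ_n = τ₀ + n/σ² and mean μ_n = (τ₀μ₀ + (n/σ²)x̄)/τ_n.
Here τ₀ = 1/124.2 = 0.008052 and τ_data = 9/263.7 = 0.034130, so τ_n = 0.042182.
Rearranging for μ₀: μ₀ = (μ_n·τ_n − τ_data·x̄)/τ₀ = (522.2802·0.042182 − 0.034130·588.0) / 0.008052 = 1.962383/0.008052 ≈ 243.7.

μ₀ = 243.7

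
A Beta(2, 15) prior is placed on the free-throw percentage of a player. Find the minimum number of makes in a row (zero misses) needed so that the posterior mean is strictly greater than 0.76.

After k makes and 0 misses the posterior is Beta(2+k, 15), with mean (2+k)/(2+15+k).
Set (2+k)/(17+k) > 0.76 and solve: k > (0.76·17 − 2)/(1 − 0.76) = 45.500.
The smallest integer exceeding 45.500 is 46.

k = 46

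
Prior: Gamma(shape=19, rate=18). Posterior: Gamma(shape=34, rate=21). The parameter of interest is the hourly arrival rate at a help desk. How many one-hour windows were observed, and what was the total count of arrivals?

Gamma–Poisson conjugacy: posterior shape = α + Σxᵢ, posterior rate = β + n.
Matching: Σxᵢ = 34 − 19 = 15 and n = 21 − 18 = 3.

n = 3 one-hour windows with total 15 arrivals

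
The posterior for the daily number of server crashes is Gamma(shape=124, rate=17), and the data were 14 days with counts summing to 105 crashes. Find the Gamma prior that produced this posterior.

Gamma(shape=19, rate=3)

A Gamma(α, β) prior (rate parametrization) on a Poisson rate with n observations summing to S gives posterior Gamma(α+S, β+n).
So α = 124 − 105 = 19 and β = 17 − 14 = 3.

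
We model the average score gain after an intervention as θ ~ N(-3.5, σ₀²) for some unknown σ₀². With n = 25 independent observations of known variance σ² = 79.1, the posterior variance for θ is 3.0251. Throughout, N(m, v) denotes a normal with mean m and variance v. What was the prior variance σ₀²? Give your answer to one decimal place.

σ₀² = 68.9

Posterior precision equals prior precision plus data precision: 1/σ_n² = 1/σ₀² + n/σ².
So 1/σ₀² = 1/3.0251 − 25/79.1 = 0.330568 − 0.316056 = 0.014512.
Hence σ₀² = 1/0.014512 ≈ 68.9.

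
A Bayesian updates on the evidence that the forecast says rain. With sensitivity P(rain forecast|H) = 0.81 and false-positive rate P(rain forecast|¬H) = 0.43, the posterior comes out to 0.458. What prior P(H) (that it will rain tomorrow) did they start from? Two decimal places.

Bayes' rule in odds form gives O(H|E) = O(H)·[P(E|H)/P(E|¬H)], hence O(H) = O(H|E)/LR.
Posterior odds = 0.458/(1−0.458) = 0.8450. LR = 0.81/0.43 = 1.8837.
Prior odds = 0.8450/1.8837 = 0.4486, so P(H) = 0.4486/(1+0.4486) ≈ 0.31.

P(H) = 0.31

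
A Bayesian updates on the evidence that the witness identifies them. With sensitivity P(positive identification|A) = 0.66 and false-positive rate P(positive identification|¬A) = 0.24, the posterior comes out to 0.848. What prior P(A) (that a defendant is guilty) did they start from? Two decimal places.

Bayes' rule in odds form gives O(A|E) = O(A)·[P(E|A)/P(E|¬A)], hence O(A) = O(A|E)/LR.
Posterior odds = 0.848/(1−0.848) = 5.5789. LR = 0.66/0.24 = 2.7500.
Prior odds = 5.5789/2.7500 = 2.0287, so P(A) = 2.0287/(1+2.0287) ≈ 0.67.

P(A) = 0.67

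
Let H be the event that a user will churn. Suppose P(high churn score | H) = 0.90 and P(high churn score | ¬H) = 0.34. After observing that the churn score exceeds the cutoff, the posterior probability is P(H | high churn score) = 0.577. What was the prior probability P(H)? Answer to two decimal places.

In odds form, posterior odds = prior odds × likelihood ratio, so prior odds = posterior odds ÷ LR.
Posterior odds = 0.577/(1−0.577) = 1.3641. LR = 0.90/0.34 = 2.6471.
Prior odds = 1.3641/2.6471 = 0.5153, so P(H) = 0.5153/(1+0.5153) ≈ 0.34.

P(H) = 0.34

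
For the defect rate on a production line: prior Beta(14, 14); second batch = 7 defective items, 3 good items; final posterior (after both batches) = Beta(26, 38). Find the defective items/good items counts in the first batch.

5 defective items and 21 good items

Because Beta–binomial updating is additive in the counts, the combined data contributed (α_post−α_prior, β_post−β_prior) successes and failures.
Total across both batches: 26−14=12 defective items, 38−14=24 good items.
Subtract the second batch: 12−7=5 defective items and 24−3=21 good items.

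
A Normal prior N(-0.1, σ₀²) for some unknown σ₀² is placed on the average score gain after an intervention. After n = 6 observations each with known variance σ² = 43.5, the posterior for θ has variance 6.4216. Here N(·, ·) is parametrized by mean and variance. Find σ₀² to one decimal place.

σ₀² = 56.2

Posterior precision equals prior precision plus data precision: 1/σ_n² = 1/σ₀² + n/σ².
So 1/σ₀² = 1/6.4216 − 6/43.5 = 0.155724 − 0.137931 = 0.017793.
Hence σ₀² = 1/0.017793 ≈ 56.2.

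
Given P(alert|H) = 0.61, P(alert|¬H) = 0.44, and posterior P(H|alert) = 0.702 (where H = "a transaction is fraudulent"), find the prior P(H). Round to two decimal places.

In odds form, posterior odds = prior odds × likelihood ratio, so prior odds = posterior odds ÷ LR.
Posterior odds = 0.702/(1−0.702) = 2.3557. LR = 0.61/0.44 = 1.3864.
Prior odds = 2.3557/1.3864 = 1.6991, so P(H) = 1.6991/(1+1.6991) ≈ 0.63.

P(H) = 0.63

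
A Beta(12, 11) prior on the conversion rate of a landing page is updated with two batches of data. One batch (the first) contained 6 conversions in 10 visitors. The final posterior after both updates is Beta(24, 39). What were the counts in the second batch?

6 conversions and 24 bounces

Because Beta–binomial updating is additive in the counts, the combined data contributed (α_post−α_prior, β_post−β_prior) successes and failures.
Total across both batches: 24−12=12 conversions, 39−11=28 bounces.
Subtract the first batch: 12−6=6 conversions and 28−4=24 bounces.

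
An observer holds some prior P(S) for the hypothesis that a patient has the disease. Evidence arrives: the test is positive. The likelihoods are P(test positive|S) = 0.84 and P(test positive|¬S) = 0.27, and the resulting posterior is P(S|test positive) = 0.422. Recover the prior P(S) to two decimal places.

P(S) = 0.19

Bayes' rule in odds form gives O(S|E) = O(S)·[P(E|S)/P(E|¬S)], hence O(S) = O(S|E)/LR.
Posterior odds = 0.422/(1−0.422) = 0.7301. LR = 0.84/0.27 = 3.1111.
Prior odds = 0.7301/3.1111 = 0.2347, so P(S) = 0.2347/(1+0.2347) ≈ 0.19.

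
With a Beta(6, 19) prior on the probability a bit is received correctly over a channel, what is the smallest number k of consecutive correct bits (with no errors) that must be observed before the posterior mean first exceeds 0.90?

After k correct bits and 0 errors the posterior is Beta(6+k, 19), with mean (6+k)/(6+19+k).
Set (6+k)/(25+k) > 0.90 and solve: k > (0.90·25 − 6)/(1 − 0.90) = 165.000.
The smallest integer exceeding 165.000 is 166, and checking k=166: (172)/(191) = 0.9005 > 0.90.

k = 166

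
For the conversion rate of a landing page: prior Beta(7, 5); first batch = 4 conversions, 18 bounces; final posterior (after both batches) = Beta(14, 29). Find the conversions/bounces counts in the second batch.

Sequential conjugate updates are equivalent to a single update on the pooled data, so total successes = posterior α − prior α and total failures = posterior β − prior β.
Total across both batches: 14−7=7 conversions, 29−5=24 bounces.
Subtract the first batch: 7−4=3 conversions and 24−18=6 bounces.

3 conversions and 6 bounces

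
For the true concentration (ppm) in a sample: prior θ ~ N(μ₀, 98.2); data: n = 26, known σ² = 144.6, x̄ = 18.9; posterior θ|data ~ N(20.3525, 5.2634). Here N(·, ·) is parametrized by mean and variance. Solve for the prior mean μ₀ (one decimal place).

With known observation variance, the Normal–Normal posterior has precision τ_n = τ₀ + n/σ² and mean μ_n = (τ₀μ₀ + (n/σ²)x̄)/τ_n.
Here τ₀ = 1/98.2 = 0.010183 and τ_data = 26/144.6 = 0.179806, so τ_n = 0.189989.
Rearranging for μ₀: μ₀ = (μ_n·τ_n − τ_data·x̄)/τ₀ = (20.3525·0.189989 − 0.179806·18.9) / 0.010183 = 0.468418/0.010183 ≈ 46.0.

μ₀ = 46.0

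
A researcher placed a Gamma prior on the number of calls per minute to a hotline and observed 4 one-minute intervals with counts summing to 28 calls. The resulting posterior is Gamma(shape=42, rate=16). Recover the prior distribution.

A Gamma(α, β) prior (rate parametrization) on a Poisson rate with n observations summing to S gives posterior Gamma(α+S, β+n).
So α = 42 − 28 = 14 and β = 16 − 4 = 12.

Gamma(shape=14, rate=12)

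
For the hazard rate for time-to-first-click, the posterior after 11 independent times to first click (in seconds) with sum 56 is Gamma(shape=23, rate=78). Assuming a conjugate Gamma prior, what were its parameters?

For an exponential likelihood with a Gamma(α, β) prior on the rate, n observations with total T give posterior Gamma(α+n, β+T).
So α = 23 − 11 = 12 and β = 78 − 56 = 22.

Gamma(shape=12, rate=22)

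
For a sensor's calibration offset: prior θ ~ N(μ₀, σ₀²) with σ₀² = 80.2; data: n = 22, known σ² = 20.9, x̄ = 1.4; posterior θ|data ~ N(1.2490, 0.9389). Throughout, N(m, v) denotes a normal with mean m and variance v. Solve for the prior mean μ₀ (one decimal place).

μ₀ = -11.5

With known observation variance, the Normal–Normal posterior has precision τ_n = τ₀ + n/σ² and mean μ_n = (τ₀μ₀ + (n/σ²)x̄)/τ_n.
Here τ₀ = 1/80.2 = 0.012469 and τ_data = 22/20.9 = 1.052632, so τ_n = 1.065101.
Rearranging for μ₀: μ₀ = (μ_n·τ_n − τ_data·x̄)/τ₀ = (1.2490·1.065101 − 1.052632·1.4) / 0.012469 = -0.143374/0.012469 ≈ -11.5.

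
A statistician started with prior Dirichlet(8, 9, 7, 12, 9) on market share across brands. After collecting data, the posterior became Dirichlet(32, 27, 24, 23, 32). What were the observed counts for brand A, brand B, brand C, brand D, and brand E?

For a Dirichlet(α) prior with multinomial counts c, the posterior is Dirichlet(α + c) componentwise.
Counts are posterior − prior componentwise: 32−8=24, 27−9=18, 24−7=17, 23−12=11, 32−9=23.

counts (24, 18, 17, 11, 23)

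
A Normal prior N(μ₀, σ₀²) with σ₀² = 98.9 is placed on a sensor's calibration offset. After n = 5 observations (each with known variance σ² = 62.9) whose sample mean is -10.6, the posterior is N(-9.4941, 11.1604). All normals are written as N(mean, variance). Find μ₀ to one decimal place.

μ₀ = -0.8

The posterior mean is a precision-weighted average: μ_n = (τ₀μ₀ + τ_data·x̄)/(τ₀+τ_data), with τ₀=1/σ₀² and τ_data=n/σ².
Here τ₀ = 1/98.9 = 0.010111 and τ_data = 5/62.9 = 0.079491, so τ_n = 0.089602.
Rearranging for μ₀: μ₀ = (μ_n·τ_n − τ_data·x̄)/τ₀ = (-9.4941·0.089602 − 0.079491·-10.6) / 0.010111 = -0.008086/0.010111 ≈ -0.8.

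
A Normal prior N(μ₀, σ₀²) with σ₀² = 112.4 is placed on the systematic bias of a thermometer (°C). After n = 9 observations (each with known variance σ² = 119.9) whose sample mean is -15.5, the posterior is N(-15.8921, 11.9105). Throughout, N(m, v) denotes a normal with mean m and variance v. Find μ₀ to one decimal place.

With known observation variance, the Normal–Normal posterior has precision τ_n = τ₀ + n/σ² and mean μ_n = (τ₀μ₀ + (n/σ²)x̄)/τ_n.
Here τ₀ = 1/112.4 = 0.008897 and τ_data = 9/119.9 = 0.075063, so τ_n = 0.083960.
Rearranging for μ₀: μ₀ = (μ_n·τ_n − τ_data·x̄)/τ₀ = (-15.8921·0.083960 − 0.075063·-15.5) / 0.008897 = -0.170824/0.008897 ≈ -19.2.

μ₀ = -19.2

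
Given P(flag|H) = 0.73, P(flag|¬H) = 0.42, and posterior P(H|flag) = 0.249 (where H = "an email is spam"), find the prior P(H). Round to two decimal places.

P(H) = 0.16

In odds form, posterior odds = prior odds × likelihood ratio, so prior odds = posterior odds ÷ LR.
Posterior odds = 0.249/(1−0.249) = 0.3316. LR = 0.73/0.42 = 1.7381.
Prior odds = 0.3316/1.7381 = 0.1908, so P(H) = 0.1908/(1+0.1908) ≈ 0.16.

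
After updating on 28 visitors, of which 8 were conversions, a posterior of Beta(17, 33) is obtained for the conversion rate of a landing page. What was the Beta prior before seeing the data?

Under Beta–binomial conjugacy the posterior parameters are (α+s, β+f).
So α = 17 − 8 = 9 and β = 33 − 20 = 13.

Beta(9, 13)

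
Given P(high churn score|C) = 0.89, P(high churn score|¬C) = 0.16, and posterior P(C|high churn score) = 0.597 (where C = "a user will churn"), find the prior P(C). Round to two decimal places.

P(C) = 0.21

In odds form, posterior odds = prior odds × likelihood ratio, so prior odds = posterior odds ÷ LR.
Posterior odds = 0.597/(1−0.597) = 1.4814. LR = 0.89/0.16 = 5.5625.
Prior odds = 1.4814/5.5625 = 0.2663, so P(C) = 0.2663/(1+0.2663) ≈ 0.21.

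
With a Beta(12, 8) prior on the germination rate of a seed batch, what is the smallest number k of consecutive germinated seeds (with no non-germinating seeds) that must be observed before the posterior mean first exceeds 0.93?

k = 95

After k germinated seeds and 0 non-germinating seeds the posterior is Beta(12+k, 8), with mean (12+k)/(12+8+k).
Set (12+k)/(20+k) > 0.93 and solve: k > (0.93·20 − 12)/(1 − 0.93) = 94.286.
The smallest integer exceeding 94.286 is 95.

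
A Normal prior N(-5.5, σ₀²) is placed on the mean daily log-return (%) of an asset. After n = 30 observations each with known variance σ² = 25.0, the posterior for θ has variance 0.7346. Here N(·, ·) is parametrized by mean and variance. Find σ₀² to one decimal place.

For the Normal–Normal model with known σ², precisions add: τ_n = τ₀ + n/σ².
So 1/σ₀² = 1/0.7346 − 30/25.0 = 1.361285 − 1.200000 = 0.161285.
Hence σ₀² = 1/0.161285 ≈ 6.2.

σ₀² = 6.2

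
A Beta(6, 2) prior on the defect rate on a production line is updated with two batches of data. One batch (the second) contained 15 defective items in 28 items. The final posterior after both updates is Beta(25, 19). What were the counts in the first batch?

Sequential conjugate updates are equivalent to a single update on the pooled data, so total successes = posterior α − prior α and total failures = posterior β − prior β.
Total across both batches: 25−6=19 defective items, 19−2=17 good items.
Subtract the second batch: 19−15=4 defective items and 17−13=4 good items.

4 defective items and 4 good items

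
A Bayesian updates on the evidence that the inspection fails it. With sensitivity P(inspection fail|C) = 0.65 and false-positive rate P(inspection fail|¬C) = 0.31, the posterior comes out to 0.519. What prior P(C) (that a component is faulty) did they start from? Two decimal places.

P(C) = 0.34

Bayes' rule in odds form gives O(C|E) = O(C)·[P(E|C)/P(E|¬C)], hence O(C) = O(C|E)/LR.
Posterior odds = 0.519/(1−0.519) = 1.0790. LR = 0.65/0.31 = 2.0968.
Prior odds = 1.0790/2.0968 = 0.5146, so P(C) = 0.5146/(1+0.5146) ≈ 0.34.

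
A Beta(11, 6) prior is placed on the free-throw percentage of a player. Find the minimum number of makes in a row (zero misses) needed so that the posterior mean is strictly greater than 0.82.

After k makes and 0 misses the posterior is Beta(11+k, 6), with mean (11+k)/(11+6+k).
Set (11+k)/(17+k) > 0.82 and solve: k > (0.82·17 − 11)/(1 − 0.82) = 16.333.
The smallest integer exceeding 16.333 is 17.

k = 17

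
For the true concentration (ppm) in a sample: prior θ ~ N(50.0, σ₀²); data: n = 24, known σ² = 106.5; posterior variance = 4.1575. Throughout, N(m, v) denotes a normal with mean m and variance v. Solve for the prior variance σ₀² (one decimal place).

σ₀² = 65.9

Posterior precision equals prior precision plus data precision: 1/σ_n² = 1/σ₀² + n/σ².
So 1/σ₀² = 1/4.1575 − 24/106.5 = 0.240529 − 0.225352 = 0.015177.
Hence σ₀² = 1/0.015177 ≈ 65.9.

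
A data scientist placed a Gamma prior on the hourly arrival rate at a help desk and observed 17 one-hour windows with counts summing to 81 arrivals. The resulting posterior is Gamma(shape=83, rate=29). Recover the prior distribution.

Gamma(shape=2, rate=12)

Gamma–Poisson conjugacy: posterior shape = α + Σxᵢ, posterior rate = β + n.
So α = 83 − 81 = 2 and β = 29 − 17 = 12.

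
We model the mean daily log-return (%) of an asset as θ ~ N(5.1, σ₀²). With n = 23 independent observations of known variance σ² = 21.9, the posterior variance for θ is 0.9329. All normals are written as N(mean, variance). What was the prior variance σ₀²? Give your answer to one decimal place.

σ₀² = 46.1

Posterior precision equals prior precision plus data precision: 1/σ_n² = 1/σ₀² + n/σ².
So 1/σ₀² = 1/0.9329 − 23/21.9 = 1.071926 − 1.050228 = 0.021698.
Hence σ₀² = 1/0.021698 ≈ 46.1.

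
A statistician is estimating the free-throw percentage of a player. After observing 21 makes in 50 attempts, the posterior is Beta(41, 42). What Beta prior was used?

Beta(20, 13)

Beta is conjugate to the binomial likelihood: posterior = Beta(a+s, b+f).
Subtract the data counts: 41−21=20, 42−29=13.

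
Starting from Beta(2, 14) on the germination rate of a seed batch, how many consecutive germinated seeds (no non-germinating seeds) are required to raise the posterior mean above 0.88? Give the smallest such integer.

k = 101

After k germinated seeds and 0 non-germinating seeds the posterior is Beta(2+k, 14), with mean (2+k)/(2+14+k).
Set (2+k)/(16+k) > 0.88 and solve: k > (0.88·16 − 2)/(1 − 0.88) = 100.667.
The smallest integer exceeding 100.667 is 101, and checking k=101: (103)/(117) = 0.8803 > 0.88.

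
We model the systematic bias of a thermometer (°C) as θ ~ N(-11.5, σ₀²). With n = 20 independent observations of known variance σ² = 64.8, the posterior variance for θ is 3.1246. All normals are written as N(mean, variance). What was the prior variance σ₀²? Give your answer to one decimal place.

For the Normal–Normal model with known σ², precisions add: τ_n = τ₀ + n/σ².
So 1/σ₀² = 1/3.1246 − 20/64.8 = 0.320041 − 0.308642 = 0.011399.
Hence σ₀² = 1/0.011399 ≈ 87.7.

σ₀² = 87.7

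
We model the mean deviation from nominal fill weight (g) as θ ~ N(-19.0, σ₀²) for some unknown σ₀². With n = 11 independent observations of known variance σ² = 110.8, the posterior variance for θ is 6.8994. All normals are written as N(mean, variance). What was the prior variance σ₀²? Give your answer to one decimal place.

Posterior precision equals prior precision plus data precision: 1/σ_n² = 1/σ₀² + n/σ².
So 1/σ₀² = 1/6.8994 − 11/110.8 = 0.144940 − 0.099278 = 0.045662.
Hence σ₀² = 1/0.045662 ≈ 21.9.

σ₀² = 21.9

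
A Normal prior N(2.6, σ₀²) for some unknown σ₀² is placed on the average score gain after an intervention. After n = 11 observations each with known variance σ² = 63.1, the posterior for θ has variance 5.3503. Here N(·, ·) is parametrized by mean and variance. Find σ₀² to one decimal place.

For the Normal–Normal model with known σ², precisions add: τ_n = τ₀ + n/σ².
So 1/σ₀² = 1/5.3503 − 11/63.1 = 0.186905 − 0.174326 = 0.012579.
Hence σ₀² = 1/0.012579 ≈ 79.5.

σ₀² = 79.5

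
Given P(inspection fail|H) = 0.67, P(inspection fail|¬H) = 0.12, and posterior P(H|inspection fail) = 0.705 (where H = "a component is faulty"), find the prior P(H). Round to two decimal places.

P(H) = 0.30

Bayes' rule in odds form gives O(H|E) = O(H)·[P(E|H)/P(E|¬H)], hence O(H) = O(H|E)/LR.
Posterior odds = 0.705/(1−0.705) = 2.3898. LR = 0.67/0.12 = 5.5833.
Prior odds = 2.3898/5.5833 = 0.4280, so P(H) = 0.4280/(1+0.4280) ≈ 0.30.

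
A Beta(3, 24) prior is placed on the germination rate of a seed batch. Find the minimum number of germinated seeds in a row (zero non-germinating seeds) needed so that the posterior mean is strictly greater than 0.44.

After k germinated seeds and 0 non-germinating seeds the posterior is Beta(3+k, 24), with mean (3+k)/(3+24+k).
Set (3+k)/(27+k) > 0.44 and solve: k > (0.44·27 − 3)/(1 − 0.44) = 15.857.
The smallest integer exceeding 15.857 is 16.

k = 16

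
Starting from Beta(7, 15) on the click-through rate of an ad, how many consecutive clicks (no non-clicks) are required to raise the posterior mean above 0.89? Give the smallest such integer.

After k clicks and 0 non-clicks the posterior is Beta(7+k, 15), with mean (7+k)/(7+15+k).
Set (7+k)/(22+k) > 0.89 and solve: k > (0.89·22 − 7)/(1 − 0.89) = 114.364.
The smallest integer exceeding 114.364 is 115, and checking k=115: (122)/(137) = 0.8905 > 0.89.

k = 115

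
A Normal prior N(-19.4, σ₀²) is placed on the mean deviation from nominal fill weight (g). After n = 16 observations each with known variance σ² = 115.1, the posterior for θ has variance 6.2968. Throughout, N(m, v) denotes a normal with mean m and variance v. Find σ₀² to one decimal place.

σ₀² = 50.5

For the Normal–Normal model with known σ², precisions add: τ_n = τ₀ + n/σ².
So 1/σ₀² = 1/6.2968 − 16/115.1 = 0.158811 − 0.139010 = 0.019801.
Hence σ₀² = 1/0.019801 ≈ 50.5.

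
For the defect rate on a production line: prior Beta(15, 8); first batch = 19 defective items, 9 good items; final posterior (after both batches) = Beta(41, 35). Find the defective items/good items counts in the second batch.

Because Beta–binomial updating is additive in the counts, the combined data contributed (α_post−α_prior, β_post−β_prior) successes and failures.
Total across both batches: 41−15=26 defective items, 35−8=27 good items.
Subtract the first batch: 26−19=7 defective items and 27−9=18 good items.

7 defective items and 18 good items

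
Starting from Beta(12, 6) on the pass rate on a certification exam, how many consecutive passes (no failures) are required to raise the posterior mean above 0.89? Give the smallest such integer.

After k passes and 0 failures the posterior is Beta(12+k, 6), with mean (12+k)/(12+6+k).
Set (12+k)/(18+k) > 0.89 and solve: k > (0.89·18 − 12)/(1 − 0.89) = 36.545.
The smallest integer exceeding 36.545 is 37.

k = 37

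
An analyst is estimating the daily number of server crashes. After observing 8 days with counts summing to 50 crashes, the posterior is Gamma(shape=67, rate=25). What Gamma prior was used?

Gamma–Poisson conjugacy: posterior shape = α + Σxᵢ, posterior rate = β + n.
So α = 67 − 50 = 17 and β = 25 − 8 = 17.

Gamma(shape=17, rate=17)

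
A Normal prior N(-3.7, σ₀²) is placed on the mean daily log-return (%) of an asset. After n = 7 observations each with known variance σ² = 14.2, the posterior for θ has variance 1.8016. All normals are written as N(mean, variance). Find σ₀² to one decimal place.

σ₀² = 16.1

For the Normal–Normal model with known σ², precisions add: τ_n = τ₀ + n/σ².
So 1/σ₀² = 1/1.8016 − 7/14.2 = 0.555062 − 0.492958 = 0.062104.
Hence σ₀² = 1/0.062104 ≈ 16.1.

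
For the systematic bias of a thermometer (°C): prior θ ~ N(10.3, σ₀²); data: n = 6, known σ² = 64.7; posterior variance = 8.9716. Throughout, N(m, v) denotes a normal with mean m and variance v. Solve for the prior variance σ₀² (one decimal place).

Posterior precision equals prior precision plus data precision: 1/σ_n² = 1/σ₀² + n/σ².
So 1/σ₀² = 1/8.9716 − 6/64.7 = 0.111463 − 0.092736 = 0.018727.
Hence σ₀² = 1/0.018727 ≈ 53.4.

σ₀² = 53.4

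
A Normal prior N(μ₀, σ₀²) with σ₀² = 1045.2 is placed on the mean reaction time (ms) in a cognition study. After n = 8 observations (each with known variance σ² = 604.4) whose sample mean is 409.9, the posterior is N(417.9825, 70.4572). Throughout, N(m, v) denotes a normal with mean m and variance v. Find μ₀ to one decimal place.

With known observation variance, the Normal–Normal posterior has precision τ_n = τ₀ + n/σ² and mean μ_n = (τ₀μ₀ + (n/σ²)x̄)/τ_n.
Here τ₀ = 1/1045.2 = 0.000957 and τ_data = 8/604.4 = 0.013236, so τ_n = 0.014193.
Rearranging for μ₀: μ₀ = (μ_n·τ_n − τ_data·x̄)/τ₀ = (417.9825·0.014193 − 0.013236·409.9) / 0.000957 = 0.506989/0.000957 ≈ 529.8.

μ₀ = 529.8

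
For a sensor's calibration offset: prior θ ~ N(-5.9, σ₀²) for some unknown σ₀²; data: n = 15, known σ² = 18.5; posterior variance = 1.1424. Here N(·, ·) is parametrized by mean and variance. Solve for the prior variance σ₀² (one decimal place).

For the Normal–Normal model with known σ², precisions add: τ_n = τ₀ + n/σ².
So 1/σ₀² = 1/1.1424 − 15/18.5 = 0.875350 − 0.810811 = 0.064539.
Hence σ₀² = 1/0.064539 ≈ 15.5.

σ₀² = 15.5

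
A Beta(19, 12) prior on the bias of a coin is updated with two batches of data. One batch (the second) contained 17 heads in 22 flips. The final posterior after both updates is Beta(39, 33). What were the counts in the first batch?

Because Beta–binomial updating is additive in the counts, the combined data contributed (α_post−α_prior, β_post−β_prior) successes and failures.
Total across both batches: 39−19=20 heads, 33−12=21 tails.
Subtract the second batch: 20−17=3 heads and 21−5=16 tails.

3 heads and 16 tails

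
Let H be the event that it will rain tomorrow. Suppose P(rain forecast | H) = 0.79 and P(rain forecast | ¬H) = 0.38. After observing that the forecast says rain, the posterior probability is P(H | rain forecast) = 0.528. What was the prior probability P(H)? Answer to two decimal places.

P(H) = 0.35

Bayes' rule in odds form gives O(H|E) = O(H)·[P(E|H)/P(E|¬H)], hence O(H) = O(H|E)/LR.
Posterior odds = 0.528/(1−0.528) = 1.1186. LR = 0.79/0.38 = 2.0789.
Prior odds = 1.1186/2.0789 = 0.5381, so P(H) = 0.5381/(1+0.5381) ≈ 0.35.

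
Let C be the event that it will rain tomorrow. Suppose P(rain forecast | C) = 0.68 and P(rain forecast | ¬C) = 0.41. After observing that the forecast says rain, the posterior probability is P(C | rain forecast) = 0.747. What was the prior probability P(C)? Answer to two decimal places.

P(C) = 0.64

Bayes' rule in odds form gives O(C|E) = O(C)·[P(E|C)/P(E|¬C)], hence O(C) = O(C|E)/LR.
Posterior odds = 0.747/(1−0.747) = 2.9526. LR = 0.68/0.41 = 1.6585.
Prior odds = 2.9526/1.6585 = 1.7803, so P(C) = 1.7803/(1+1.7803) ≈ 0.64.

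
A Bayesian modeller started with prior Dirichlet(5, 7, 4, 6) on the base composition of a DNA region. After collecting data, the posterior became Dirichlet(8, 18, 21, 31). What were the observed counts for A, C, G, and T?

For a Dirichlet(α) prior with multinomial counts c, the posterior is Dirichlet(α + c) componentwise.
Counts are posterior − prior componentwise: 8−5=3, 18−7=11, 21−4=17, 31−6=25.

counts (3, 11, 17, 25)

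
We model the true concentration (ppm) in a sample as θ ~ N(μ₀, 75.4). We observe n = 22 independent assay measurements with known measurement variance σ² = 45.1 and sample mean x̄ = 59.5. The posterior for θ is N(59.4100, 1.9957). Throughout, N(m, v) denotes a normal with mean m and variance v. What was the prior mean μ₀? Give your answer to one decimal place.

The posterior mean is a precision-weighted average: μ_n = (τ₀μ₀ + τ_data·x̄)/(τ₀+τ_data), with τ₀=1/σ₀² and τ_data=n/σ².
Here τ₀ = 1/75.4 = 0.013263 and τ_data = 22/45.1 = 0.487805, so τ_n = 0.501068.
Rearranging for μ₀: μ₀ = (μ_n·τ_n − τ_data·x̄)/τ₀ = (59.4100·0.501068 − 0.487805·59.5) / 0.013263 = 0.744052/0.013263 ≈ 56.1.

μ₀ = 56.1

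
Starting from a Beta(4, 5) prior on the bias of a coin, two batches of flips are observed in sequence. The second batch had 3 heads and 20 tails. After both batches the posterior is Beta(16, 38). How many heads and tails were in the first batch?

Sequential conjugate updates are equivalent to a single update on the pooled data, so total successes = posterior α − prior α and total failures = posterior β − prior β.
Total across both batches: 16−4=12 heads, 38−5=33 tails.
Subtract the second batch: 12−3=9 heads and 33−20=13 tails.

9 heads and 13 tails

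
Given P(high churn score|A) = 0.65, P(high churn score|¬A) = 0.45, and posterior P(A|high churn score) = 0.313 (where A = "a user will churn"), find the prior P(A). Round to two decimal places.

P(A) = 0.24

In odds form, posterior odds = prior odds × likelihood ratio, so prior odds = posterior odds ÷ LR.
Posterior odds = 0.313/(1−0.313) = 0.4556. LR = 0.65/0.45 = 1.4444.
Prior odds = 0.4556/1.4444 = 0.3154, so P(A) = 0.3154/(1+0.3154) ≈ 0.24.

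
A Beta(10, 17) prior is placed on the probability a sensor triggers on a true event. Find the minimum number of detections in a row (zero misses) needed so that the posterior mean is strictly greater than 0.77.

After k detections and 0 misses the posterior is Beta(10+k, 17), with mean (10+k)/(10+17+k).
Set (10+k)/(27+k) > 0.77 and solve: k > (0.77·27 − 10)/(1 − 0.77) = 46.913.
The smallest integer exceeding 46.913 is 47, and checking k=47: (57)/(74) = 0.7703 > 0.77.

k = 47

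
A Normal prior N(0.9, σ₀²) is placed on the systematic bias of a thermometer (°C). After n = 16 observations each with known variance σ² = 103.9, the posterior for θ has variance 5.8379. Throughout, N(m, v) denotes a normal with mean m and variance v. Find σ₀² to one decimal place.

σ₀² = 57.8

For the Normal–Normal model with known σ², precisions add: τ_n = τ₀ + n/σ².
So 1/σ₀² = 1/5.8379 − 16/103.9 = 0.171294 − 0.153994 = 0.017300.
Hence σ₀² = 1/0.017300 ≈ 57.8.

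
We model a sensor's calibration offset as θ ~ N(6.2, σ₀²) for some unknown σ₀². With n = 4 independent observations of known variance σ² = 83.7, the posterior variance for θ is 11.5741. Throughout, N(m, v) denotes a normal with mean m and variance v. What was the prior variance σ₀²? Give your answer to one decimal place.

σ₀² = 25.9

For the Normal–Normal model with known σ², precisions add: τ_n = τ₀ + n/σ².
So 1/σ₀² = 1/11.5741 − 4/83.7 = 0.086400 − 0.047790 = 0.038610.
Hence σ₀² = 1/0.038610 ≈ 25.9.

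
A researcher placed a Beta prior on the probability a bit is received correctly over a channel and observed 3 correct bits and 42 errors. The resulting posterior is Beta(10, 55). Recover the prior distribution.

Beta(7, 13)

Beta is conjugate to the binomial likelihood: posterior = Beta(a+s, b+f).
Subtract the data counts: 10−3=7, 55−42=13.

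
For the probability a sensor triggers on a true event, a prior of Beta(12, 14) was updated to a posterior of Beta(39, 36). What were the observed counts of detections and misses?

Under Beta–binomial conjugacy the posterior parameters are (α+s, β+f).
So s = 39 − 12 = 27 and f = 36 − 14 = 22.

27 detections and 22 misses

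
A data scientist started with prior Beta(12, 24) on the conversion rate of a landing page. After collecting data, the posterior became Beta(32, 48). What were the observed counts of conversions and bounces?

Under Beta–binomial conjugacy the posterior parameters are (α+s, β+f).
So s = 32 − 12 = 20 and f = 48 − 24 = 24.

20 conversions and 24 bounces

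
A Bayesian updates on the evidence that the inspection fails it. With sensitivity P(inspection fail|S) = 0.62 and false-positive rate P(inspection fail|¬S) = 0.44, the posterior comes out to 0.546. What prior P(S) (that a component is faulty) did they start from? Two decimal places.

In odds form, posterior odds = prior odds × likelihood ratio, so prior odds = posterior odds ÷ LR.
Posterior odds = 0.546/(1−0.546) = 1.2026. LR = 0.62/0.44 = 1.4091.
Prior odds = 1.2026/1.4091 = 0.8535, so P(S) = 0.8535/(1+0.8535) ≈ 0.46.

P(S) = 0.46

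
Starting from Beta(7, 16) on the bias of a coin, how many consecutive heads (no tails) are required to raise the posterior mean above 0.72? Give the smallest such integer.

After k heads and 0 tails the posterior is Beta(7+k, 16), with mean (7+k)/(7+16+k).
Set (7+k)/(23+k) > 0.72 and solve: k > (0.72·23 − 7)/(1 − 0.72) = 34.143.
The smallest integer exceeding 34.143 is 35.

k = 35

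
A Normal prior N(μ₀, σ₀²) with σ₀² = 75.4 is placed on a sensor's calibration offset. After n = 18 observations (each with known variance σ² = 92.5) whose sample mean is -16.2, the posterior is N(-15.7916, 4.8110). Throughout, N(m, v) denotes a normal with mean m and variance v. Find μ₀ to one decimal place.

With known observation variance, the Normal–Normal posterior has precision τ_n = τ₀ + n/σ² and mean μ_n = (τ₀μ₀ + (n/σ²)x̄)/τ_n.
Here τ₀ = 1/75.4 = 0.013263 and τ_data = 18/92.5 = 0.194595, so τ_n = 0.207858.
Rearranging for μ₀: μ₀ = (μ_n·τ_n − τ_data·x̄)/τ₀ = (-15.7916·0.207858 − 0.194595·-16.2) / 0.013263 = -0.129971/0.013263 ≈ -9.8.

μ₀ = -9.8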